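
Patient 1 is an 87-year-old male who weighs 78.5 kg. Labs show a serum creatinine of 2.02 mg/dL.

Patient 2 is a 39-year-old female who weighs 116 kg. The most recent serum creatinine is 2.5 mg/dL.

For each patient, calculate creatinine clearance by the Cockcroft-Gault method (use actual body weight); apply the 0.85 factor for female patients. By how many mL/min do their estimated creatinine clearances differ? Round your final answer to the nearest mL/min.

Patient 1: CrCl = (140 − 87) × 78.5 / (72 × 2.02) = 4160.5 / 145.44 ≈ 28.6 mL/min
Patient 2: CrCl = (140 − 39) × 116 / (72 × 2.5) × 0.85 = 11716.0 / 180.00 × 0.85 ≈ 55.3 mL/min
|28.6 − 55.3| = 26.7 mL/min

27 mL/min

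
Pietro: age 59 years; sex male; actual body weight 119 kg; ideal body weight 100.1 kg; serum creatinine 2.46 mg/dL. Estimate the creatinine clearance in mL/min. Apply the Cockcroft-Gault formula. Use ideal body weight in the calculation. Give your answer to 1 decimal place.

45.8 mL/min

CrCl = (140 − 59) × 100.1 / (72 × 2.46) = 8108.1 / 177.12 ≈ 45.8 mL/min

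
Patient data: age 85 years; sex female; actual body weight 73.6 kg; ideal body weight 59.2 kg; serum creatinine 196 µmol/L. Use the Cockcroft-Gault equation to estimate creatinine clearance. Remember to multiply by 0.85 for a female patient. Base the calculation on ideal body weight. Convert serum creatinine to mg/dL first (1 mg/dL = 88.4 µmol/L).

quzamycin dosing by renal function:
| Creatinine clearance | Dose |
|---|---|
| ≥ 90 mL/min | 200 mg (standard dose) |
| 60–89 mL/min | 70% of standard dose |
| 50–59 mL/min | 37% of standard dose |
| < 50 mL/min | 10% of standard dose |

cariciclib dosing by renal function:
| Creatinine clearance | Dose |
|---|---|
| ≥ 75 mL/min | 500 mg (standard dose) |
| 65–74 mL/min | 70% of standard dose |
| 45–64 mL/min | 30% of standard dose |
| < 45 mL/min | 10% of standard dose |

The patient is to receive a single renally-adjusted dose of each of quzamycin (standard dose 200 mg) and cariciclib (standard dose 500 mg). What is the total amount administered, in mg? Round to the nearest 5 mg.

SCr = 196 / 88.4 = 2.217 mg/dL
CrCl = (140 − 85) × 59.2 / (72 × 2.217) × 0.85 = 3256.0 / 159.62 × 0.85 ≈ 17.3 mL/min
CrCl ≈ 17 mL/min.
quzamycin: < 50 mL/min → 10% of 200 mg = 20 mg.
cariciclib: < 45 mL/min → 10% of 500 mg = 50 mg.
Total = 20 + 50 = 70 mg.

70 mg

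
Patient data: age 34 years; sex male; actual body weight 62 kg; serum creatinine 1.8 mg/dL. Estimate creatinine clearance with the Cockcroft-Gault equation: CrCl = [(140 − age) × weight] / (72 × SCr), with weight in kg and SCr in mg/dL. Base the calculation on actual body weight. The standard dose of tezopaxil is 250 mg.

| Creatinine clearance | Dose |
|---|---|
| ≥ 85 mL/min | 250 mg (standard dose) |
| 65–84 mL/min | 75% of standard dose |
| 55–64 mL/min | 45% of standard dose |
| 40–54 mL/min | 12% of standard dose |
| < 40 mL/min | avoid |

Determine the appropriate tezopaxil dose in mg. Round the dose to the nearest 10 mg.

30 mg

CrCl = (140 − 34) × 62 / (72 × 1.8) = 6572.0 / 129.60 ≈ 50.7 mL/min
CrCl ≈ 51 mL/min → bracket 40–54 mL/min.
12% of 250 mg = 30 mg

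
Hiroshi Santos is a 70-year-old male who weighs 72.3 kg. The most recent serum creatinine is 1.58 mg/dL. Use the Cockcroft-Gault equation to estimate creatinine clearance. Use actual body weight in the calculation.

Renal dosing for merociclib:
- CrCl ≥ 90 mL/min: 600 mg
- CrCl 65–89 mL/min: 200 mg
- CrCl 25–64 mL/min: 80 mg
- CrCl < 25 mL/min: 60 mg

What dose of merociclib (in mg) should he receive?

CrCl = (140 − 70) × 72.3 / (72 × 1.58) = 5061.0 / 113.76 ≈ 44.5 mL/min
CrCl ≈ 44 mL/min → bracket 25–64 mL/min.
Dose for this bracket: 80 mg.

80 mg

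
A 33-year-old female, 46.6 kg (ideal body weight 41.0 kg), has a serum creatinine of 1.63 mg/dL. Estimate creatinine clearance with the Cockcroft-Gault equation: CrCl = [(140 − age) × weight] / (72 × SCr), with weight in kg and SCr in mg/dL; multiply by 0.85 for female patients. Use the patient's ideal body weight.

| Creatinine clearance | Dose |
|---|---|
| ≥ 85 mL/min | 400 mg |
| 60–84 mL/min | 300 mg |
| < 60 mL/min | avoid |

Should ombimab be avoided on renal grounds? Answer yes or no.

CrCl = (140 − 33) × 41 / (72 × 1.63) × 0.85 = 4387.0 / 117.36 × 0.85 ≈ 31.8 mL/min
CrCl ≈ 32 mL/min, which is < 60 mL/min.

yes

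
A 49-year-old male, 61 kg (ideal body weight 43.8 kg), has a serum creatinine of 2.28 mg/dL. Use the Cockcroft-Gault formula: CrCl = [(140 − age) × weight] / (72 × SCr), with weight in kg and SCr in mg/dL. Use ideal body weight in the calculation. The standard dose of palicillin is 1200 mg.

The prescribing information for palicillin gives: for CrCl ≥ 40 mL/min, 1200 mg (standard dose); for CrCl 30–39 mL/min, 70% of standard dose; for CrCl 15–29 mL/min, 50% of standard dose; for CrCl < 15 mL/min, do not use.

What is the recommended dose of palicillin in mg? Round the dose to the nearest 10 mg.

600 mg

CrCl = (140 − 49) × 43.8 / (72 × 2.28) = 3985.8 / 164.16 ≈ 24.3 mL/min
CrCl ≈ 24 mL/min → bracket 15–29 mL/min.
50% of 1200 mg = 600 mg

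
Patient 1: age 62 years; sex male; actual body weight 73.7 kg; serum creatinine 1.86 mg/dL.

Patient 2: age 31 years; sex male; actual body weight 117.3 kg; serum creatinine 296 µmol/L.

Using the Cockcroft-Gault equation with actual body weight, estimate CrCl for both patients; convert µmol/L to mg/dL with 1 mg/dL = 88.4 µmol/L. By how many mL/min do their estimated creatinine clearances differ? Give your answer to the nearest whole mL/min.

10 mL/min

Patient 1: CrCl = (140 − 62) × 73.7 / (72 × 1.86) = 5748.6 / 133.92 ≈ 42.9 mL/min
Patient 2: SCr = 296 / 88.4 = 3.348 mg/dL
Patient 2: CrCl = (140 − 31) × 117.3 / (72 × 3.348) = 12785.7 / 241.06 ≈ 53.0 mL/min
|42.9 − 53.0| = 10.1 mL/min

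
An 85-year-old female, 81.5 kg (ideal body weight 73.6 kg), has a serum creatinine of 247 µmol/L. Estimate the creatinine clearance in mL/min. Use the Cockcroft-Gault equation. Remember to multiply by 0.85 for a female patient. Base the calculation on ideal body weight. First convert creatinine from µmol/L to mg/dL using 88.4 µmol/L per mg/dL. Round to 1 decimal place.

SCr = 247 / 88.4 = 2.794 mg/dL
CrCl = (140 − 85) × 73.6 / (72 × 2.794) × 0.85 = 4048.0 / 201.17 × 0.85 ≈ 17.1 mL/min

17.1 mL/min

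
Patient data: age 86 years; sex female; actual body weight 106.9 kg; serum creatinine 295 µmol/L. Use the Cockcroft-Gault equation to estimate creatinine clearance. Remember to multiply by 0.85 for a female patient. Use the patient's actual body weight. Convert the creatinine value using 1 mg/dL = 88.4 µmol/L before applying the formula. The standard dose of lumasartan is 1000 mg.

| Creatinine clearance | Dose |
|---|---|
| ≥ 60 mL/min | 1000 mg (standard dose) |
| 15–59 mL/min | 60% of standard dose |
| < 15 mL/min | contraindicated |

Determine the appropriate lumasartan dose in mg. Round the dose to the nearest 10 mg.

SCr = 295 / 88.4 = 3.337 mg/dL
CrCl = (140 − 86) × 106.9 / (72 × 3.337) × 0.85 = 5772.6 / 240.26 × 0.85 ≈ 20.4 mL/min
CrCl ≈ 20 mL/min → bracket 15–59 mL/min.
60% of 1000 mg = 600 mg

600 mg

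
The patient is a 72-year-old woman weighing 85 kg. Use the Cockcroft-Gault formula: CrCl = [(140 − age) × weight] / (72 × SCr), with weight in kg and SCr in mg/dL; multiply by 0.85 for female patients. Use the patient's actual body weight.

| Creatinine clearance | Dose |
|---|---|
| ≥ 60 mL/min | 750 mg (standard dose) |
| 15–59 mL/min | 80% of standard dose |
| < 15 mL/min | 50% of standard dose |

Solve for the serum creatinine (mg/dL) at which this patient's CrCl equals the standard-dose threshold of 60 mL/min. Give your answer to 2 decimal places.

Standard dose requires CrCl ≥ 60 mL/min.
Set (140 − 72) × 85 × 0.85 / (72 × SCr) = 60
SCr = (140 − 72) × 85 × 0.85 / (72 × 60) = 1.137 mg/dL

1.14 mg/dL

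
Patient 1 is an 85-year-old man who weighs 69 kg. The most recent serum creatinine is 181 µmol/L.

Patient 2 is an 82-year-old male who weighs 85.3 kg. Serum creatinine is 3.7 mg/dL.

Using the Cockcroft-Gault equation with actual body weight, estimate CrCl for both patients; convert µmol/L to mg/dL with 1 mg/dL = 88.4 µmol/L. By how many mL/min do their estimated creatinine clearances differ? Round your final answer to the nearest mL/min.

Patient 1: SCr = 181 / 88.4 = 2.048 mg/dL
Patient 1: CrCl = (140 − 85) × 69 / (72 × 2.048) = 3795.0 / 147.46 ≈ 25.7 mL/min
Patient 2: CrCl = (140 − 82) × 85.3 / (72 × 3.7) = 4947.4 / 266.40 ≈ 18.6 mL/min
|25.7 − 18.6| = 7.1 mL/min

7 mL/min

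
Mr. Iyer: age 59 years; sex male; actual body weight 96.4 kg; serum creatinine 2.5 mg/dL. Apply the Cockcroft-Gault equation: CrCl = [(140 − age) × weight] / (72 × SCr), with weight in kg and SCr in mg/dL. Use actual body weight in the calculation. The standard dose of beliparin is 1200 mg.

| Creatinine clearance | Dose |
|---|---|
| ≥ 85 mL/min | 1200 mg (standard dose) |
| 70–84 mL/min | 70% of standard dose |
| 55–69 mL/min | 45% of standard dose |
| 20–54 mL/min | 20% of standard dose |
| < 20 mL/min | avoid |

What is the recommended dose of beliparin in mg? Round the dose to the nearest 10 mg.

240 mg

CrCl = (140 − 59) × 96.4 / (72 × 2.5) = 7808.4 / 180.00 ≈ 43.4 mL/min
CrCl ≈ 43 mL/min → bracket 20–54 mL/min.
20% of 1200 mg = 240 mg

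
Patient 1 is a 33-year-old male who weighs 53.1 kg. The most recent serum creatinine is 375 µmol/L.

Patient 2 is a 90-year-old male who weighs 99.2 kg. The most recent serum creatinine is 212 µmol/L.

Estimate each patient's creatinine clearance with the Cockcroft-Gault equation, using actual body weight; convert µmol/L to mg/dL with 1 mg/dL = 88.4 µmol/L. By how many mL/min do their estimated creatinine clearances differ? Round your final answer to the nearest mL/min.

10 mL/min

Patient 1: SCr = 375 / 88.4 = 4.242 mg/dL
Patient 1: CrCl = (140 − 33) × 53.1 / (72 × 4.242) = 5681.7 / 305.42 ≈ 18.6 mL/min
Patient 2: SCr = 212 / 88.4 = 2.398 mg/dL
Patient 2: CrCl = (140 − 90) × 99.2 / (72 × 2.398) = 4960.0 / 172.66 ≈ 28.7 mL/min
|18.6 − 28.7| = 10.1 mL/min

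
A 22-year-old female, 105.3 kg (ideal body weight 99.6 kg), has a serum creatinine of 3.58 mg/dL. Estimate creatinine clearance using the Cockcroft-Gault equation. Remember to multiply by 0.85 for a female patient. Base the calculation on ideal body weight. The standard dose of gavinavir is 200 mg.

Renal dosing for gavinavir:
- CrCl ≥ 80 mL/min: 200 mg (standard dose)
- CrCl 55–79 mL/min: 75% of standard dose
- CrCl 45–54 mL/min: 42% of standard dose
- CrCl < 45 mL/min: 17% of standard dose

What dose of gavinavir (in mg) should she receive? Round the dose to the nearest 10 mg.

CrCl = (140 − 22) × 99.6 / (72 × 3.58) × 0.85 = 11752.8 / 257.76 × 0.85 ≈ 38.8 mL/min
CrCl ≈ 39 mL/min → bracket < 45 mL/min.
17% of 200 mg = 34 mg → 30 mg

30 mg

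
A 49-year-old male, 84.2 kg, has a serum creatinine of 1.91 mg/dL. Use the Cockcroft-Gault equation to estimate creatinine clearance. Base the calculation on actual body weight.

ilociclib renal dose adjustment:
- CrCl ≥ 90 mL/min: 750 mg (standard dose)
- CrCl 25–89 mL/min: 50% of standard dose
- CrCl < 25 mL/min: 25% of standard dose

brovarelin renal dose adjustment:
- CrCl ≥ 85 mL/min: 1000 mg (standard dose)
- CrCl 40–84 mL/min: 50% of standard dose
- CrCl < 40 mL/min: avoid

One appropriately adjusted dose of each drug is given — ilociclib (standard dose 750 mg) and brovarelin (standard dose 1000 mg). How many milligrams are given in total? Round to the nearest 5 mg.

CrCl = (140 − 49) × 84.2 / (72 × 1.91) = 7662.2 / 137.52 ≈ 55.7 mL/min
CrCl ≈ 56 mL/min.
ilociclib: 25–89 mL/min → 50% of 750 mg = 375 mg.
brovarelin: 40–84 mL/min → 50% of 1000 mg = 500 mg.
Total = 375 + 500 = 875 mg.

875 mg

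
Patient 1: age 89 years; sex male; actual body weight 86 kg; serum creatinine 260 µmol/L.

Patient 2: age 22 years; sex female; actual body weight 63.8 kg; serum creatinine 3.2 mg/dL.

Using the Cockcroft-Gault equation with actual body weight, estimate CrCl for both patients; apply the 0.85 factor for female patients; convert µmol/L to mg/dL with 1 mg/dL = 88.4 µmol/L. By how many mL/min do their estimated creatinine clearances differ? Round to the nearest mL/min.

Patient 1: SCr = 260 / 88.4 = 2.941 mg/dL
Patient 1: CrCl = (140 − 89) × 86 / (72 × 2.941) = 4386.0 / 211.75 ≈ 20.7 mL/min
Patient 2: CrCl = (140 − 22) × 63.8 / (72 × 3.2) × 0.85 = 7528.4 / 230.40 × 0.85 ≈ 27.8 mL/min
|20.7 − 27.8| = 7.1 mL/min

7 mL/min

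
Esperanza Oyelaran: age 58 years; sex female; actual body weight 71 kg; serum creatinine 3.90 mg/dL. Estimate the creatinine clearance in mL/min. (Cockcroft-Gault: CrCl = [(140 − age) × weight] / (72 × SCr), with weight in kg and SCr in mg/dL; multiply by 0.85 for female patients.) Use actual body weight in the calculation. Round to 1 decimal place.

17.6 mL/min

CrCl = (140 − 58) × 71 / (72 × 3.9) × 0.85 = 5822.0 / 280.80 × 0.85 ≈ 17.6 mL/min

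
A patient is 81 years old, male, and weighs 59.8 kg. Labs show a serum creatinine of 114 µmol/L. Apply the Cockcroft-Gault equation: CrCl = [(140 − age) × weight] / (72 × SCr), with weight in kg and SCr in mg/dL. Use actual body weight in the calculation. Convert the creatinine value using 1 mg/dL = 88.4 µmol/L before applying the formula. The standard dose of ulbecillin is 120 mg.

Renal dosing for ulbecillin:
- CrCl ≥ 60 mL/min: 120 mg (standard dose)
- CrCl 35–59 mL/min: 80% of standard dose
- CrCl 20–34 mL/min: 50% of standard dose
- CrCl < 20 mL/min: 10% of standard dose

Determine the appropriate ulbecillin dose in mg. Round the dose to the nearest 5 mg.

SCr = 114 / 88.4 = 1.29 mg/dL
CrCl = (140 − 81) × 59.8 / (72 × 1.29) = 3528.2 / 92.88 ≈ 38.0 mL/min
CrCl ≈ 38 mL/min → bracket 35–59 mL/min.
80% of 120 mg = 96 mg → 95 mg

95 mg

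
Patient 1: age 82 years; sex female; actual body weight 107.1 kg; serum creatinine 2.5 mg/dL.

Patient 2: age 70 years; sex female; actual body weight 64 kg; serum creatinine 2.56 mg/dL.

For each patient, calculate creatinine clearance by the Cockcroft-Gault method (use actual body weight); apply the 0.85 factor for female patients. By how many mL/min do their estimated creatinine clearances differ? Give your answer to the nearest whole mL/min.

Patient 1: CrCl = (140 − 82) × 107.1 / (72 × 2.5) × 0.85 = 6211.8 / 180.00 × 0.85 ≈ 29.3 mL/min
Patient 2: CrCl = (140 − 70) × 64 / (72 × 2.56) × 0.85 = 4480.0 / 184.32 × 0.85 ≈ 20.7 mL/min
|29.3 − 20.7| = 8.6 mL/min

9 mL/min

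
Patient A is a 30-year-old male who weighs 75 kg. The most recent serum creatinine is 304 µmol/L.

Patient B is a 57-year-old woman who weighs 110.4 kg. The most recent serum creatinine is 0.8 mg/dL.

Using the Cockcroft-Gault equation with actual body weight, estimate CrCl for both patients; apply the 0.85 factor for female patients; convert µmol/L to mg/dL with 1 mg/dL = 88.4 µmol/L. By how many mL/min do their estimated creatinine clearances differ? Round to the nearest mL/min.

Patient A: SCr = 304 / 88.4 = 3.439 mg/dL
Patient A: CrCl = (140 − 30) × 75 / (72 × 3.439) = 8250.0 / 247.61 ≈ 33.3 mL/min
Patient B: CrCl = (140 − 57) × 110.4 / (72 × 0.8) × 0.85 = 9163.2 / 57.60 × 0.85 ≈ 135.2 mL/min
|33.3 − 135.2| = 101.9 mL/min

102 mL/min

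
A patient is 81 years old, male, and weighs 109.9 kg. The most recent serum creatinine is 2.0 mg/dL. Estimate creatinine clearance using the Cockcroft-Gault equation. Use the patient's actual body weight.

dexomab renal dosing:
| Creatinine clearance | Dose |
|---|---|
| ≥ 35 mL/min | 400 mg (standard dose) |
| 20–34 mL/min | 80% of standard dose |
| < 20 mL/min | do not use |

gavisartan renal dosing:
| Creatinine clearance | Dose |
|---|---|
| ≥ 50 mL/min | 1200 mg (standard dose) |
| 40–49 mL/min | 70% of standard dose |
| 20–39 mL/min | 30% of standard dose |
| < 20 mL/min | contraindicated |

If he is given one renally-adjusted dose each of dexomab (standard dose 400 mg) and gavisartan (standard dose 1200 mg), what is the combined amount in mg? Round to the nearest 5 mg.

CrCl = (140 − 81) × 109.9 / (72 × 2) = 6484.1 / 144.00 ≈ 45.0 mL/min
CrCl ≈ 45 mL/min.
dexomab: ≥ 35 mL/min → 100% of 400 mg = 400 mg.
gavisartan: 40–49 mL/min → 70% of 1200 mg = 840 mg.
Total = 400 + 840 = 1240 mg.

1240 mg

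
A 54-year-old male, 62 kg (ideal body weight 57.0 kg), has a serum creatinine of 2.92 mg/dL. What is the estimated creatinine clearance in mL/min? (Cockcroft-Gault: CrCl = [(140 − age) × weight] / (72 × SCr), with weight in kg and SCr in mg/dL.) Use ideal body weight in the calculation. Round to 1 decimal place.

23.3 mL/min

CrCl = (140 − 54) × 57 / (72 × 2.92) = 4902.0 / 210.24 ≈ 23.3 mL/min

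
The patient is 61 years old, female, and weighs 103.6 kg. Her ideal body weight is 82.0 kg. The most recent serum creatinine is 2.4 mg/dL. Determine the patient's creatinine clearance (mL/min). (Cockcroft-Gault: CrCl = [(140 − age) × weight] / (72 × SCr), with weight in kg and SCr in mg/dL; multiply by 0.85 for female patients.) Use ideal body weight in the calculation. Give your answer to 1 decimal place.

CrCl = (140 − 61) × 82 / (72 × 2.4) × 0.85 = 6478.0 / 172.80 × 0.85 ≈ 31.9 mL/min

31.9 mL/min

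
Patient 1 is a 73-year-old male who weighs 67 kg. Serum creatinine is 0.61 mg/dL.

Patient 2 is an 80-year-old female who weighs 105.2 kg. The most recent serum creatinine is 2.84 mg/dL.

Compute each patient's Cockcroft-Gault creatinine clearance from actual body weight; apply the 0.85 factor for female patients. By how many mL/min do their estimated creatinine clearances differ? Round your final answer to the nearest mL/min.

Patient 1: CrCl = (140 − 73) × 67 / (72 × 0.61) = 4489.0 / 43.92 ≈ 102.2 mL/min
Patient 2: CrCl = (140 − 80) × 105.2 / (72 × 2.84) × 0.85 = 6312.0 / 204.48 × 0.85 ≈ 26.2 mL/min
|102.2 − 26.2| = 76.0 mL/min

76 mL/min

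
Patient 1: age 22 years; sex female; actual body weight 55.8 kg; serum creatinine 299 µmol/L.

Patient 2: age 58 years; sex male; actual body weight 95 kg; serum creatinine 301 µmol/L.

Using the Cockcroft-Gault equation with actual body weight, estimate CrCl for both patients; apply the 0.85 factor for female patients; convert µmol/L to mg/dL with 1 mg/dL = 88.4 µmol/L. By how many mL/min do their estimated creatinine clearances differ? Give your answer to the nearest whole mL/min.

9 mL/min

Patient 1: SCr = 299 / 88.4 = 3.382 mg/dL
Patient 1: CrCl = (140 − 22) × 55.8 / (72 × 3.382) × 0.85 = 6584.4 / 243.50 × 0.85 ≈ 23.0 mL/min
Patient 2: SCr = 301 / 88.4 = 3.405 mg/dL
Patient 2: CrCl = (140 − 58) × 95 / (72 × 3.405) = 7790.0 / 245.16 ≈ 31.8 mL/min
|23.0 − 31.8| = 8.8 mL/min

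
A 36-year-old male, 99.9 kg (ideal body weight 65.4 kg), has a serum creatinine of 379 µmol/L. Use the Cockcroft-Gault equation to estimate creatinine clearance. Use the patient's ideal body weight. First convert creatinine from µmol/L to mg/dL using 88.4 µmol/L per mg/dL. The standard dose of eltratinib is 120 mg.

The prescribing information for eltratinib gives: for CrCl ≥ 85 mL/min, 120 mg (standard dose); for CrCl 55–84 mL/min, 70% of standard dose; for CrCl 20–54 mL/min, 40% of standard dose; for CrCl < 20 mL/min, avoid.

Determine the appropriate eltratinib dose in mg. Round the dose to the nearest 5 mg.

SCr = 379 / 88.4 = 4.287 mg/dL
CrCl = (140 − 36) × 65.4 / (72 × 4.287) = 6801.6 / 308.66 ≈ 22.0 mL/min
CrCl ≈ 22 mL/min → bracket 20–54 mL/min.
40% of 120 mg = 48 mg → 50 mg

50 mg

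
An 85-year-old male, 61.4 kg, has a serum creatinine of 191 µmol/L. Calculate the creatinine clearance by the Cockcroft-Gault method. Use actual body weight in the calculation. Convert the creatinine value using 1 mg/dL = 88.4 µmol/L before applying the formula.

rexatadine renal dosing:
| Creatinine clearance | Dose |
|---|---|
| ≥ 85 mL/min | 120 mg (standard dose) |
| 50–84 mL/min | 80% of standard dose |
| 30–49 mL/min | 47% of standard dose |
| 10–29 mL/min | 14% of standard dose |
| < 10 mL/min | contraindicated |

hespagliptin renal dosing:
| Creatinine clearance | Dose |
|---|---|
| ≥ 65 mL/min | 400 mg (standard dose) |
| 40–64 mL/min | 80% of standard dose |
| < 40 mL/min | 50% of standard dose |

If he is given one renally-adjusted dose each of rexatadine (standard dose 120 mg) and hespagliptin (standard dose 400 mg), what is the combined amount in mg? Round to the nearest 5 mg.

SCr = 191 / 88.4 = 2.161 mg/dL
CrCl = (140 − 85) × 61.4 / (72 × 2.161) = 3377.0 / 155.59 ≈ 21.7 mL/min
CrCl ≈ 22 mL/min.
rexatadine: 10–29 mL/min → 14% of 120 mg = 16.8 mg.
hespagliptin: < 40 mL/min → 50% of 400 mg = 200 mg.
Total = 16.8 + 200 = 216.8 mg.

215 mg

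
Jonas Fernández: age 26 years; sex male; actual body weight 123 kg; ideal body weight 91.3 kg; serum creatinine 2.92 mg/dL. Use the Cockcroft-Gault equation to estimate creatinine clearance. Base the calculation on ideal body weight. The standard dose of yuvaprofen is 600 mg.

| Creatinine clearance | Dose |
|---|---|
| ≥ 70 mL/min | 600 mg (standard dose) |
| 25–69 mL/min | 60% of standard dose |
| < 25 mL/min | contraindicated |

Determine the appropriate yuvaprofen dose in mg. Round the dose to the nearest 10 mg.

360 mg

CrCl = (140 − 26) × 91.3 / (72 × 2.92) = 10408.2 / 210.24 ≈ 49.5 mL/min
CrCl ≈ 50 mL/min → bracket 25–69 mL/min.
60% of 600 mg = 360 mg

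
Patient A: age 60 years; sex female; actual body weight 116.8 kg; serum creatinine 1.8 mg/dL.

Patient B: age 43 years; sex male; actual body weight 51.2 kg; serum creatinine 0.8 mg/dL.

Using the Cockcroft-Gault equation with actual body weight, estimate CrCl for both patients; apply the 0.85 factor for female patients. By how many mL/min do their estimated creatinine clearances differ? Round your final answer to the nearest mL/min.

25 mL/min

Patient A: CrCl = (140 − 60) × 116.8 / (72 × 1.8) × 0.85 = 9344.0 / 129.60 × 0.85 ≈ 61.3 mL/min
Patient B: CrCl = (140 − 43) × 51.2 / (72 × 0.8) = 4966.4 / 57.60 ≈ 86.2 mL/min
|61.3 − 86.2| = 24.9 mL/min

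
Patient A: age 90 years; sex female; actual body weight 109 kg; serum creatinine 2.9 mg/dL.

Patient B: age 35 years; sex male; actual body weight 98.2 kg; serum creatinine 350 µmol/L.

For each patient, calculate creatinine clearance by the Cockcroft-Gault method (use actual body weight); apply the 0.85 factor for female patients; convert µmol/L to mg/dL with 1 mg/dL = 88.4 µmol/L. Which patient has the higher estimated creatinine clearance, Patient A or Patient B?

Patient B

Patient A: CrCl = (140 − 90) × 109 / (72 × 2.9) × 0.85 = 5450.0 / 208.80 × 0.85 ≈ 22.2 mL/min
Patient B: SCr = 350 / 88.4 = 3.959 mg/dL
Patient B: CrCl = (140 − 35) × 98.2 / (72 × 3.959) = 10311.0 / 285.05 ≈ 36.2 mL/min
22.2 vs 36.2 mL/min → Patient B is higher.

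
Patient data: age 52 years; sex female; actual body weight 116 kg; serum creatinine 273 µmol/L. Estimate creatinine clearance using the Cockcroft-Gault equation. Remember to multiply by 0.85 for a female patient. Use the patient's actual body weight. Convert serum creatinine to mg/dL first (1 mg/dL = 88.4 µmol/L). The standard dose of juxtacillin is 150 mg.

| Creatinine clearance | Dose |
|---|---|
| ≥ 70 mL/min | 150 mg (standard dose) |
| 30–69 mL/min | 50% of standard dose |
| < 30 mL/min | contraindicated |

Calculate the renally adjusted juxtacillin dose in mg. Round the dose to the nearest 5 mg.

75 mg

SCr = 273 / 88.4 = 3.088 mg/dL
CrCl = (140 − 52) × 116 / (72 × 3.088) × 0.85 = 10208.0 / 222.34 × 0.85 ≈ 39.0 mL/min
CrCl ≈ 39 mL/min → bracket 30–69 mL/min.
50% of 150 mg = 75 mg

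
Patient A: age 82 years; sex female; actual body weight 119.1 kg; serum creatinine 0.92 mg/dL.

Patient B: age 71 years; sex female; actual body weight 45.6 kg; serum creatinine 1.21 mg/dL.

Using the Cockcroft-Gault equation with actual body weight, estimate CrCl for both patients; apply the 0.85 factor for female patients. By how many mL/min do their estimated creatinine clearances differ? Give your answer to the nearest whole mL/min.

58 mL/min

Patient A: CrCl = (140 − 82) × 119.1 / (72 × 0.92) × 0.85 = 6907.8 / 66.24 × 0.85 ≈ 88.6 mL/min
Patient B: CrCl = (140 − 71) × 45.6 / (72 × 1.21) × 0.85 = 3146.4 / 87.12 × 0.85 ≈ 30.7 mL/min
|88.6 − 30.7| = 57.9 mL/min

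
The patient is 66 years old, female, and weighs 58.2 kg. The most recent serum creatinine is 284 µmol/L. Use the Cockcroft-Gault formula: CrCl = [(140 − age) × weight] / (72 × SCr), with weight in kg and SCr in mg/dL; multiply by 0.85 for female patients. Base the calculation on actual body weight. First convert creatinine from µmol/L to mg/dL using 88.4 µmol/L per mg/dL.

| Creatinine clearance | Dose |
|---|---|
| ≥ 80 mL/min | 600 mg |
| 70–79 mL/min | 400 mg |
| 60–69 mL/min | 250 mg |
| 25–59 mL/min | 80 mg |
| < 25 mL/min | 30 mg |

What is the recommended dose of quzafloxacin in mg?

SCr = 284 / 88.4 = 3.213 mg/dL
CrCl = (140 − 66) × 58.2 / (72 × 3.213) × 0.85 = 4306.8 / 231.34 × 0.85 ≈ 15.8 mL/min
CrCl ≈ 16 mL/min → bracket < 25 mL/min.
Dose for this bracket: 30 mg.

30 mg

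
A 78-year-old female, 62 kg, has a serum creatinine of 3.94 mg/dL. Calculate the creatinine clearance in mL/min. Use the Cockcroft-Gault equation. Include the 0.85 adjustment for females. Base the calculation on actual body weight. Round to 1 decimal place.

CrCl = (140 − 78) × 62 / (72 × 3.94) × 0.85 = 3844.0 / 283.68 × 0.85 ≈ 11.5 mL/min

11.5 mL/min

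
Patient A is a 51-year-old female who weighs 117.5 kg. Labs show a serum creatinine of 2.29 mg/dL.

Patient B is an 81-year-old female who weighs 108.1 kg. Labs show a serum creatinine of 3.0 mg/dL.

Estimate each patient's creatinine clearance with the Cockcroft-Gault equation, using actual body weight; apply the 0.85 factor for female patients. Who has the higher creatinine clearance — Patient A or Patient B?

Patient A

Patient A: CrCl = (140 − 51) × 117.5 / (72 × 2.29) × 0.85 = 10457.5 / 164.88 × 0.85 ≈ 53.9 mL/min
Patient B: CrCl = (140 − 81) × 108.1 / (72 × 3) × 0.85 = 6377.9 / 216.00 × 0.85 ≈ 25.1 mL/min
53.9 vs 25.1 mL/min → Patient A is higher.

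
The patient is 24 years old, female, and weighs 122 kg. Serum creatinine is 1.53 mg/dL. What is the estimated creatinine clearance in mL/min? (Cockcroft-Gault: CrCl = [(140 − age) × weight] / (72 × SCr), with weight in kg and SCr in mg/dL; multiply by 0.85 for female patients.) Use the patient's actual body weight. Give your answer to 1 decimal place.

109.2 mL/min

CrCl = (140 − 24) × 122 / (72 × 1.53) × 0.85 = 14152.0 / 110.16 × 0.85 ≈ 109.2 mL/min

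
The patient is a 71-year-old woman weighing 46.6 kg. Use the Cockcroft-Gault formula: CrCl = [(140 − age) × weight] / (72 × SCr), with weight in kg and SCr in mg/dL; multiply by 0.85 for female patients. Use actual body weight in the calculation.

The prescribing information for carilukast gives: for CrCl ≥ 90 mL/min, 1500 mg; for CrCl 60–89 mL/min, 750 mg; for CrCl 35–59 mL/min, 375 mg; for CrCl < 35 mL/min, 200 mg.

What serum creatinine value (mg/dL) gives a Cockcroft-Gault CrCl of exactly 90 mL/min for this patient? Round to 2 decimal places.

0.42 mg/dL

Standard dose requires CrCl ≥ 90 mL/min.
Set (140 − 71) × 46.6 × 0.85 / (72 × SCr) = 90
SCr = (140 − 71) × 46.6 × 0.85 / (72 × 90) = 0.422 mg/dL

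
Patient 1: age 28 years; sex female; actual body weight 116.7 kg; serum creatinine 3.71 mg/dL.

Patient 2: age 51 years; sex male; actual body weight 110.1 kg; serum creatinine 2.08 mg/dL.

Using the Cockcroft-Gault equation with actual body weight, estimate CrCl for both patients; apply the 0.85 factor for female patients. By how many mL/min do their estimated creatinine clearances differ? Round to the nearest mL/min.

Patient 1: CrCl = (140 − 28) × 116.7 / (72 × 3.71) × 0.85 = 13070.4 / 267.12 × 0.85 ≈ 41.6 mL/min
Patient 2: CrCl = (140 − 51) × 110.1 / (72 × 2.08) = 9798.9 / 149.76 ≈ 65.4 mL/min
|41.6 − 65.4| = 23.8 mL/min

24 mL/min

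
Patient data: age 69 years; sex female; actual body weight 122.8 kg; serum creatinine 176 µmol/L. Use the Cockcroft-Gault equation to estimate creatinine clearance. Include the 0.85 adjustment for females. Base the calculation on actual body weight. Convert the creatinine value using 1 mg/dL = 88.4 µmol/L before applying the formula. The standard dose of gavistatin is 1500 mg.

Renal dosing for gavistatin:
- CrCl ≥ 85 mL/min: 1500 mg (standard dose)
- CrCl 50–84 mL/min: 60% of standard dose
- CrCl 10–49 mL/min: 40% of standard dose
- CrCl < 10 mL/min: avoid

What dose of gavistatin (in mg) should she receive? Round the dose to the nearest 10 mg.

SCr = 176 / 88.4 = 1.991 mg/dL
CrCl = (140 − 69) × 122.8 / (72 × 1.991) × 0.85 = 8718.8 / 143.35 × 0.85 ≈ 51.7 mL/min
CrCl ≈ 52 mL/min → bracket 50–84 mL/min.
60% of 1500 mg = 900 mg

900 mg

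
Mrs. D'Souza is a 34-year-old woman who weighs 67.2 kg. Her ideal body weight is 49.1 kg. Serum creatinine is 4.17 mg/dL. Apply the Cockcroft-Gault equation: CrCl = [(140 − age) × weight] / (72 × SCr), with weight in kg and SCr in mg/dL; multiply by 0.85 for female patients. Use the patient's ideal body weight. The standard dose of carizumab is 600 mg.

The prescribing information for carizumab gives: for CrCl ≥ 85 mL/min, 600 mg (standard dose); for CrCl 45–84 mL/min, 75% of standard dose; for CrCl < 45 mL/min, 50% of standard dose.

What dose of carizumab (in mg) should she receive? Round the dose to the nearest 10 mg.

300 mg

CrCl = (140 − 34) × 49.1 / (72 × 4.17) × 0.85 = 5204.6 / 300.24 × 0.85 ≈ 14.7 mL/min
CrCl ≈ 15 mL/min → bracket < 45 mL/min.
50% of 600 mg = 300 mg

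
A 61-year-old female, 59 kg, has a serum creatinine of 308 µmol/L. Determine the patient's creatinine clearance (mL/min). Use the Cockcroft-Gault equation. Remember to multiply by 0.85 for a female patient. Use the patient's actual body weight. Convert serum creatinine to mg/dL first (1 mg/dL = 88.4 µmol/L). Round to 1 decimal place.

SCr = 308 / 88.4 = 3.484 mg/dL
CrCl = (140 − 61) × 59 / (72 × 3.484) × 0.85 = 4661.0 / 250.85 × 0.85 ≈ 15.8 mL/min

15.8 mL/min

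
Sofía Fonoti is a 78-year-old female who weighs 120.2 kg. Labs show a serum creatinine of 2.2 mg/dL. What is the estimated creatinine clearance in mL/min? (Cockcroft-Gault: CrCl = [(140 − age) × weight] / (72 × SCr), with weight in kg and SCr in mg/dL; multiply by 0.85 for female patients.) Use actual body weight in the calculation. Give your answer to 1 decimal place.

CrCl = (140 − 78) × 120.2 / (72 × 2.2) × 0.85 = 7452.4 / 158.40 × 0.85 ≈ 40.0 mL/min

40.0 mL/min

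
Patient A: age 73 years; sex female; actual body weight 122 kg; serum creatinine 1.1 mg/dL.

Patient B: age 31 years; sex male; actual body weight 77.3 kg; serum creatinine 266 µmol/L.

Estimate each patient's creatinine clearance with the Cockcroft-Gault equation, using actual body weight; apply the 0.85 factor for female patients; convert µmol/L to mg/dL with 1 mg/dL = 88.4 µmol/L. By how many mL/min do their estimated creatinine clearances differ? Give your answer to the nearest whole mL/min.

Patient A: CrCl = (140 − 73) × 122 / (72 × 1.1) × 0.85 = 8174.0 / 79.20 × 0.85 ≈ 87.7 mL/min
Patient B: SCr = 266 / 88.4 = 3.009 mg/dL
Patient B: CrCl = (140 − 31) × 77.3 / (72 × 3.009) = 8425.7 / 216.65 ≈ 38.9 mL/min
|87.7 − 38.9| = 48.8 mL/min

49 mL/min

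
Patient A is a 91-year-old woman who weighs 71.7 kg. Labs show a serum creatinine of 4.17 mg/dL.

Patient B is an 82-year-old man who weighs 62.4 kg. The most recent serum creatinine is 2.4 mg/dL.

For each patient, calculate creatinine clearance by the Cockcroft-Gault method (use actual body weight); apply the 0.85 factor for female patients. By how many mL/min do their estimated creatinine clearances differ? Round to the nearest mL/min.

Patient A: CrCl = (140 − 91) × 71.7 / (72 × 4.17) × 0.85 = 3513.3 / 300.24 × 0.85 ≈ 9.9 mL/min
Patient B: CrCl = (140 − 82) × 62.4 / (72 × 2.4) = 3619.2 / 172.80 ≈ 20.9 mL/min
|9.9 − 20.9| = 11.0 mL/min

11 mL/min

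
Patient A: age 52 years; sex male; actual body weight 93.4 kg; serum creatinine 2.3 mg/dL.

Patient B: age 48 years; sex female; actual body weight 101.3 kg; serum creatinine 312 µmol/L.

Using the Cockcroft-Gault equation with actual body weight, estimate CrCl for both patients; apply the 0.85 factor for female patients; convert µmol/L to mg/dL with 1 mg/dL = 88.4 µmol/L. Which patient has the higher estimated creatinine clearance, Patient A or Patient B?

Patient A: CrCl = (140 − 52) × 93.4 / (72 × 2.3) = 8219.2 / 165.60 ≈ 49.6 mL/min
Patient B: SCr = 312 / 88.4 = 3.529 mg/dL
Patient B: CrCl = (140 − 48) × 101.3 / (72 × 3.529) × 0.85 = 9319.6 / 254.09 × 0.85 ≈ 31.2 mL/min
49.6 vs 31.2 mL/min → Patient A is higher.

Patient A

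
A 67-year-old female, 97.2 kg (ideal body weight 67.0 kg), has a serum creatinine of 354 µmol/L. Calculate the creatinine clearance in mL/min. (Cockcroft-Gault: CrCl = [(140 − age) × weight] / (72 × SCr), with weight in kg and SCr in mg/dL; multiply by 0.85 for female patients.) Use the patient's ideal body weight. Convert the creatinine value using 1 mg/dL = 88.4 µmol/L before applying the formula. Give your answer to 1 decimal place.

SCr = 354 / 88.4 = 4.005 mg/dL
CrCl = (140 − 67) × 67 / (72 × 4.005) × 0.85 = 4891.0 / 288.36 × 0.85 ≈ 14.4 mL/min

14.4 mL/min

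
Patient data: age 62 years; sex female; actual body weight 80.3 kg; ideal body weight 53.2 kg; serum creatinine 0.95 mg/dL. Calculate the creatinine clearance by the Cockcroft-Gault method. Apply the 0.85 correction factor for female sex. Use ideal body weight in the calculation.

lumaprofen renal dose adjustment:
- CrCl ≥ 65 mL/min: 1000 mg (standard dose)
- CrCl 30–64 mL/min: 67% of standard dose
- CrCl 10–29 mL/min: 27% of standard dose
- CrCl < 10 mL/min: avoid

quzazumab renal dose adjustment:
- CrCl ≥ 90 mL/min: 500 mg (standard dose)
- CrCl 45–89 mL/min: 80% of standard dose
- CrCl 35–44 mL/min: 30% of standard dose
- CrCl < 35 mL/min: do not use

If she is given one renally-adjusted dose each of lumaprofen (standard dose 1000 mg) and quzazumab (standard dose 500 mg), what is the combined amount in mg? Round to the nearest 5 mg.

CrCl = (140 − 62) × 53.2 / (72 × 0.95) × 0.85 = 4149.6 / 68.40 × 0.85 ≈ 51.6 mL/min
CrCl ≈ 52 mL/min.
lumaprofen: 30–64 mL/min → 67% of 1000 mg = 670 mg.
quzazumab: 45–89 mL/min → 80% of 500 mg = 400 mg.
Total = 670 + 400 = 1070 mg.

1070 mg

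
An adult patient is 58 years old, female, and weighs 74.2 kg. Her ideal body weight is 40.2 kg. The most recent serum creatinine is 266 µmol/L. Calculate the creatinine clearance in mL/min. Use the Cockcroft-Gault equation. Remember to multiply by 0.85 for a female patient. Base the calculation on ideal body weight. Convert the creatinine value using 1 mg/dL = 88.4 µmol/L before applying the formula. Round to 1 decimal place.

12.9 mL/min

SCr = 266 / 88.4 = 3.009 mg/dL
CrCl = (140 − 58) × 40.2 / (72 × 3.009) × 0.85 = 3296.4 / 216.65 × 0.85 ≈ 12.9 mL/min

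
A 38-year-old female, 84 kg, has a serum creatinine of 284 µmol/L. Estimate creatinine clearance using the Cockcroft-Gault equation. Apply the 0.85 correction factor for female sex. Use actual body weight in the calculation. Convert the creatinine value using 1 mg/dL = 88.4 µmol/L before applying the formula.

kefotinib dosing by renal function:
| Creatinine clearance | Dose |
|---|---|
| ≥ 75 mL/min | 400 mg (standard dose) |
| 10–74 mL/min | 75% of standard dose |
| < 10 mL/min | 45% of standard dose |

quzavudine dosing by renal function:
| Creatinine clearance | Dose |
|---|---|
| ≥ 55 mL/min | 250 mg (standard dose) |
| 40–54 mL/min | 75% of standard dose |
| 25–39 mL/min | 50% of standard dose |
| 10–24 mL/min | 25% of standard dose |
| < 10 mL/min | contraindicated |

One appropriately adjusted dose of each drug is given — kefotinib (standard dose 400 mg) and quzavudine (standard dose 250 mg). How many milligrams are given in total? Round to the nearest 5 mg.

425 mg

SCr = 284 / 88.4 = 3.213 mg/dL
CrCl = (140 − 38) × 84 / (72 × 3.213) × 0.85 = 8568.0 / 231.34 × 0.85 ≈ 31.5 mL/min
CrCl ≈ 31 mL/min.
kefotinib: 10–74 mL/min → 75% of 400 mg = 300 mg.
quzavudine: 25–39 mL/min → 50% of 250 mg = 125 mg.
Total = 300 + 125 = 425 mg.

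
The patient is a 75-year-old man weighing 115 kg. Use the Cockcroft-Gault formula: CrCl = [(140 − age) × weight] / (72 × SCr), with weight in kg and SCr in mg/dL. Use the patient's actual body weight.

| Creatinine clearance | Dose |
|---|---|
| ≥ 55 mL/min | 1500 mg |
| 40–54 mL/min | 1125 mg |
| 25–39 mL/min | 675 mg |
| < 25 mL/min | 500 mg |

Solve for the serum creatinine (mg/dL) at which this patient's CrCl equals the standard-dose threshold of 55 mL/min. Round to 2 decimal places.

1.89 mg/dL

Standard dose requires CrCl ≥ 55 mL/min.
Set (140 − 75) × 115 / (72 × SCr) = 55
SCr = (140 − 75) × 115 / (72 × 55) = 1.888 mg/dL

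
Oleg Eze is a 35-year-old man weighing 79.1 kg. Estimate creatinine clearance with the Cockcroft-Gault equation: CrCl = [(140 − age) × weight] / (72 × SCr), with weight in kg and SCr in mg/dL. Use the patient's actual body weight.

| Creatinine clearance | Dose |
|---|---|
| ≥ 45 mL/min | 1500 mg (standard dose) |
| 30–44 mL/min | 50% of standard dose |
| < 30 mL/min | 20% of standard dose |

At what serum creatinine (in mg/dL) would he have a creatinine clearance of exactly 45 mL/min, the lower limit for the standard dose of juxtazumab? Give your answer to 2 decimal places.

Standard dose requires CrCl ≥ 45 mL/min.
Set (140 − 35) × 79.1 / (72 × SCr) = 45
SCr = (140 − 35) × 79.1 / (72 × 45) = 2.563 mg/dL

2.56 mg/dL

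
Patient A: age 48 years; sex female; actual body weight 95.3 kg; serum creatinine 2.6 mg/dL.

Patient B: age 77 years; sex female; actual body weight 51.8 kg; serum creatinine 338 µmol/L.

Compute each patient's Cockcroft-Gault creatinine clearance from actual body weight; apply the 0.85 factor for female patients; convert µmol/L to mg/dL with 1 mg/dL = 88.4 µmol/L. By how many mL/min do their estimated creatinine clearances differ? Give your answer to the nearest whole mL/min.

Patient A: CrCl = (140 − 48) × 95.3 / (72 × 2.6) × 0.85 = 8767.6 / 187.20 × 0.85 ≈ 39.8 mL/min
Patient B: SCr = 338 / 88.4 = 3.824 mg/dL
Patient B: CrCl = (140 − 77) × 51.8 / (72 × 3.824) × 0.85 = 3263.4 / 275.33 × 0.85 ≈ 10.1 mL/min
|39.8 − 10.1| = 29.7 mL/min

30 mL/min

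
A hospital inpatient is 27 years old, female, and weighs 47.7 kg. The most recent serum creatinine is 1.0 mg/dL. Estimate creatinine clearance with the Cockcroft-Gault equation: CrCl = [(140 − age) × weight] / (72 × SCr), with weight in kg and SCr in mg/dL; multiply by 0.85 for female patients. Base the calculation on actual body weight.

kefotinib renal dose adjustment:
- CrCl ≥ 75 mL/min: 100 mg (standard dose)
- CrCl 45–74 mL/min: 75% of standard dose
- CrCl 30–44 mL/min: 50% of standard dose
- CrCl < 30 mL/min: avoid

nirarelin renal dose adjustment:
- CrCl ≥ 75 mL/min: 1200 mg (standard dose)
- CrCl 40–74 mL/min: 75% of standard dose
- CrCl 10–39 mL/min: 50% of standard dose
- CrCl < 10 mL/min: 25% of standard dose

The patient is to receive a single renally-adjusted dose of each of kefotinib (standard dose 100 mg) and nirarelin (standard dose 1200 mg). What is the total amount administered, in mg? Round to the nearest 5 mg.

975 mg

CrCl = (140 − 27) × 47.7 / (72 × 1) × 0.85 = 5390.1 / 72.00 × 0.85 ≈ 63.6 mL/min
CrCl ≈ 64 mL/min.
kefotinib: 45–74 mL/min → 75% of 100 mg = 75 mg.
nirarelin: 40–74 mL/min → 75% of 1200 mg = 900 mg.
Total = 75 + 900 = 975 mg.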